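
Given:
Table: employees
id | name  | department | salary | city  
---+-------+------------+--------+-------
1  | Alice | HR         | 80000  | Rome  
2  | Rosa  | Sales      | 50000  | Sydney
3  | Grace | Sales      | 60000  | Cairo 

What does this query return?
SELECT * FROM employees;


SELECT * returns all 3 rows with all columns

3 rows:
1, Alice, HR, 80000, Rome
2, Rosa, Sales, 50000, Sydney
3, Grace, Sales, 60000, Cairo


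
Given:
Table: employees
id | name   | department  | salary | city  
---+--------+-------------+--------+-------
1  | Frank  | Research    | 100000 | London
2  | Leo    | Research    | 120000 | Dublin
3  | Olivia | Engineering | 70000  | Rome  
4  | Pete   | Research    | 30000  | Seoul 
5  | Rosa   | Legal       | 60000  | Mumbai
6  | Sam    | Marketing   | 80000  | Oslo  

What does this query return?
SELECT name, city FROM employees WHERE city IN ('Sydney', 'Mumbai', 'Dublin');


Filtering: city IN ('Sydney', 'Mumbai', 'Dublin')
Matching: 2 rows

2 rows:
Leo, Dublin
Rosa, Mumbai


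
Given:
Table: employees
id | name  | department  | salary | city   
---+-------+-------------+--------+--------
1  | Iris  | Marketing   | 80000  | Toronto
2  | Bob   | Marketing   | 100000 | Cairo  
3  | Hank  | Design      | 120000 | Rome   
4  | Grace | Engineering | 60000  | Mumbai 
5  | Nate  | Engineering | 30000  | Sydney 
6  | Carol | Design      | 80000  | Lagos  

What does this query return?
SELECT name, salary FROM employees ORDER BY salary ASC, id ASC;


Sorting by salary ASC, then id ASC for ties

6 rows:
Nate, 30000
Grace, 60000
Iris, 80000
Carol, 80000
Bob, 100000
Hank, 120000


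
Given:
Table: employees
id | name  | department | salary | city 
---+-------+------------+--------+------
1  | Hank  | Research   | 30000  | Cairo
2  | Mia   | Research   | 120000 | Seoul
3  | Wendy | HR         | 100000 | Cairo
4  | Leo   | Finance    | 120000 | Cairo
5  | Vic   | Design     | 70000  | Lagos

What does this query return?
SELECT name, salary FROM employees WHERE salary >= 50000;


Filtering: salary >= 50000
Matching: 4 rows

4 rows:
Mia, 120000
Wendy, 100000
Leo, 120000
Vic, 70000


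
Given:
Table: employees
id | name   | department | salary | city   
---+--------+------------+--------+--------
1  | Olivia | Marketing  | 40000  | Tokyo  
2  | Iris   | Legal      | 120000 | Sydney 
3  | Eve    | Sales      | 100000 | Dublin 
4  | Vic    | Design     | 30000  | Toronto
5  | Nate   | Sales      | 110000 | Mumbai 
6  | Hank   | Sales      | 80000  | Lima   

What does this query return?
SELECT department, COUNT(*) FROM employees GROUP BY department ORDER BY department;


Assigning each row to its department group:
  Olivia -> Marketing
  Iris -> Legal
  Eve -> Sales
  Vic -> Design
  Nate -> Sales
  Hank -> Sales


4 groups:
Design, 1
Legal, 1
Marketing, 1
Sales, 3


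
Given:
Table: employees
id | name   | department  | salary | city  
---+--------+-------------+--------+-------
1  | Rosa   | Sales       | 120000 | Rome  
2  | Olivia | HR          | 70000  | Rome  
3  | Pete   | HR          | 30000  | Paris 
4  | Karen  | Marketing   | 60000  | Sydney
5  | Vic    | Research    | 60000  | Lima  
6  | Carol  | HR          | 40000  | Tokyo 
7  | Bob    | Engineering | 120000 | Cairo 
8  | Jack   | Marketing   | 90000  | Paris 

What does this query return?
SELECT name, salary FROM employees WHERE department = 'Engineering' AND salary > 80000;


Filtering: department = 'Engineering' AND salary > 80000
Matching: 1 rows

1 rows:
Bob, 120000


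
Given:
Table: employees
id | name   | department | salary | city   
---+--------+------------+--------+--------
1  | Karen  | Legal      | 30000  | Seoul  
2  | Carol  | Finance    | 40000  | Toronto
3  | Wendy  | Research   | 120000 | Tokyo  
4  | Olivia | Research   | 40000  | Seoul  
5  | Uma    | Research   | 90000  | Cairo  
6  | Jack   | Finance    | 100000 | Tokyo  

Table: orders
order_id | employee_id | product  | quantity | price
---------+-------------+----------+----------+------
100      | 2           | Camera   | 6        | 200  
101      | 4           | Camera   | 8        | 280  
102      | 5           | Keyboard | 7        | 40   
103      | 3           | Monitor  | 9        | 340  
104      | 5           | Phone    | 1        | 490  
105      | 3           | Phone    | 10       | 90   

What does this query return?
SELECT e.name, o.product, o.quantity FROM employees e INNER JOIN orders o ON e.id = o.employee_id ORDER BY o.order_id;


Joining employees.id = orders.employee_id:
  employee Carol (id=2) -> order Camera
  employee Olivia (id=4) -> order Camera
  employee Uma (id=5) -> order Keyboard
  employee Wendy (id=3) -> order Monitor
  employee Uma (id=5) -> order Phone
  employee Wendy (id=3) -> order Phone


6 rows:
Carol, Camera, 6
Olivia, Camera, 8
Uma, Keyboard, 7
Wendy, Monitor, 9
Uma, Phone, 1
Wendy, Phone, 10


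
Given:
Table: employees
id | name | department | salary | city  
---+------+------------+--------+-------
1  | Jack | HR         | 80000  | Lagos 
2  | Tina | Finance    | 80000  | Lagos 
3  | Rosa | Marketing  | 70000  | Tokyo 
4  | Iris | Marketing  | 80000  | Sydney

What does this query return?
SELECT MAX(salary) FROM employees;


Salaries: 80000, 80000, 70000, 80000
MAX = 80000

80000


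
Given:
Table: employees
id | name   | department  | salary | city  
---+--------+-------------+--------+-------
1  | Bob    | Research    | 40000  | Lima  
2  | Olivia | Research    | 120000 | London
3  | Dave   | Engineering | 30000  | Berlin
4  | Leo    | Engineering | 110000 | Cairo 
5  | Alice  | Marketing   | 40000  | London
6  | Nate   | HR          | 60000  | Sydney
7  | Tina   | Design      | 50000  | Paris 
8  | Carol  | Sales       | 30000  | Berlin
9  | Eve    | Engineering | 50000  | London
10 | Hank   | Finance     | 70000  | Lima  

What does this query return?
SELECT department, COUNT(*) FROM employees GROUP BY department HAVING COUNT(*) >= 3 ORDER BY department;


Groups with count >= 3:
  Engineering: 3 -> PASS
  Design: 1 -> filtered out
  Finance: 1 -> filtered out
  HR: 1 -> filtered out
  Marketing: 1 -> filtered out
  Research: 2 -> filtered out
  Sales: 1 -> filtered out


1 groups:
Engineering, 3


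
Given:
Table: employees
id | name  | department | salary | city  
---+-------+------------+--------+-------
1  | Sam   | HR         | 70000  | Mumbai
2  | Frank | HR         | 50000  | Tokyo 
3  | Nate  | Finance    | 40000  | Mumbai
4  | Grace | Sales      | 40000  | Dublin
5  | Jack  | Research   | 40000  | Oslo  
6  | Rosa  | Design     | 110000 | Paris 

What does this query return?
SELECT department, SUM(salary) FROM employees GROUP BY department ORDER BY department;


Summing salary within each department:
  Design: 110000 = 110000
  Finance: 40000 = 40000
  HR: 70000 + 50000 = 120000
  Research: 40000 = 40000
  Sales: 40000 = 40000


5 groups:
Design, 110000
Finance, 40000
HR, 120000
Research, 40000
Sales, 40000


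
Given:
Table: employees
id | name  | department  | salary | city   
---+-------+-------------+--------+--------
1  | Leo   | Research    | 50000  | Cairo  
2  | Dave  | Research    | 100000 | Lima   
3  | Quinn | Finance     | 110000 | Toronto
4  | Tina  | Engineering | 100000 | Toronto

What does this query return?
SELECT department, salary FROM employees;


Projecting columns: department, salary

4 rows:
Research, 50000
Research, 100000
Finance, 110000
Engineering, 100000


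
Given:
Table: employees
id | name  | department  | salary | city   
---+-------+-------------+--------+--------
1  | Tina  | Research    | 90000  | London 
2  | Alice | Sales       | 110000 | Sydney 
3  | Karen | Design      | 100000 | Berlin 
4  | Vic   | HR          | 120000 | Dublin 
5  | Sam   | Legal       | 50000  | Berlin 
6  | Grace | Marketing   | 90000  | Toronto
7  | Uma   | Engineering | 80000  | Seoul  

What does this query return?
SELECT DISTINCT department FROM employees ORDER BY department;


All 'department' values (row order): Research, Sales, Design, HR, Legal, Marketing, Engineering
Removing duplicates leaves 7 unique value(s).

7 values:
Design
Engineering
HR
Legal
Marketing
Research
Sales


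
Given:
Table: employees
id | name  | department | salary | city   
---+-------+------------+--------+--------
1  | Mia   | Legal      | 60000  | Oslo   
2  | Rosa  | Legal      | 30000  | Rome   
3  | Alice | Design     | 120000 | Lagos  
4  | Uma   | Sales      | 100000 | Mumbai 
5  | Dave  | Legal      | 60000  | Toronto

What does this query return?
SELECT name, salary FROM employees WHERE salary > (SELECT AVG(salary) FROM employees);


Subquery: AVG(salary) = 74000.0
Filtering: salary > 74000.0
  Alice (120000) -> MATCH
  Uma (100000) -> MATCH


2 rows:
Alice, 120000
Uma, 100000


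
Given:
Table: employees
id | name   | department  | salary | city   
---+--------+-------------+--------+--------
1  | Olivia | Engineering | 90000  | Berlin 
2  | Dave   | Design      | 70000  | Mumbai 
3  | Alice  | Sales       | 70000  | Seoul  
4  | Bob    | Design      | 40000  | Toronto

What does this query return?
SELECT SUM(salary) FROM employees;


SUM(salary) = 90000 + 70000 + 70000 + 40000 = 270000

270000


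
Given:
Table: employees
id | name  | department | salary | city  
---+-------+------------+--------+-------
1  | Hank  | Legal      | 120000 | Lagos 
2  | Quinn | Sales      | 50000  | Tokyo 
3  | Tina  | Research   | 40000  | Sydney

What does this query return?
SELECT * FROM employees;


SELECT * returns all 3 rows with all columns

3 rows:
1, Hank, Legal, 120000, Lagos
2, Quinn, Sales, 50000, Tokyo
3, Tina, Research, 40000, Sydney


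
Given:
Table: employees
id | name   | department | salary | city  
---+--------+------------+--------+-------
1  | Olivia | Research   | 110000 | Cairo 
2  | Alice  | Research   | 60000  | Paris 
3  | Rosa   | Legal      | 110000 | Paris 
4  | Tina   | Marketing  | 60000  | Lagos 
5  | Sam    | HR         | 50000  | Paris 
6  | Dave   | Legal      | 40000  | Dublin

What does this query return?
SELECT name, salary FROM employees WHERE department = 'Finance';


Filtering: department = 'Finance'
Matching rows: 0

Empty result set (0 rows)


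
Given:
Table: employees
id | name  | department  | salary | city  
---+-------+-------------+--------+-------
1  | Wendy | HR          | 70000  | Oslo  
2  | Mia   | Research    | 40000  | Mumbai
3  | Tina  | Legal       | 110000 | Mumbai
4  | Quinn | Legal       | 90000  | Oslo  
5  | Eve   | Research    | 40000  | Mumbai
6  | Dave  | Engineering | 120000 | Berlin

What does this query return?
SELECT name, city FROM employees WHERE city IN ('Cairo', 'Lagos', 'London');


Filtering: city IN ('Cairo', 'Lagos', 'London')
Matching: 0 rows

Empty result set (0 rows)


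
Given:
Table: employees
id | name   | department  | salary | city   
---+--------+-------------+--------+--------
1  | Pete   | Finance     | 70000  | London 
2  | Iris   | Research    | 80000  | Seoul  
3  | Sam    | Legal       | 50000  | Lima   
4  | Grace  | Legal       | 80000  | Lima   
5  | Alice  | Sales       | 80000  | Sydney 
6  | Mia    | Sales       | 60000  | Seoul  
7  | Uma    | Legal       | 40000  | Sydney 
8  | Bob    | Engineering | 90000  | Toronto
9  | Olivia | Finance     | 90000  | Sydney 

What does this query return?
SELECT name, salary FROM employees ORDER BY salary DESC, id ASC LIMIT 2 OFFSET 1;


Sort by salary DESC (id ASC tiebreak), then skip 1 and take 2
Rows 2 through 3

2 rows:
Olivia, 90000
Iris, 80000


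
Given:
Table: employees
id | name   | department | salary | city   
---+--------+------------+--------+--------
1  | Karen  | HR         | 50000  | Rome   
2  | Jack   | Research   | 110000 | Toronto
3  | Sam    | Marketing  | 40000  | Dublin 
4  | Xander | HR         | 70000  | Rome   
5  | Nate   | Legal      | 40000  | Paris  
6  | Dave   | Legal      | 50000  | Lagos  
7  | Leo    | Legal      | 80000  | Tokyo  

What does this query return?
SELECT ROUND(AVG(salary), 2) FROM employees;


SUM(salary) = 440000
COUNT = 7
ROUND(AVG, 2) = ROUND(440000 / 7, 2) = 62857.14

62857.14


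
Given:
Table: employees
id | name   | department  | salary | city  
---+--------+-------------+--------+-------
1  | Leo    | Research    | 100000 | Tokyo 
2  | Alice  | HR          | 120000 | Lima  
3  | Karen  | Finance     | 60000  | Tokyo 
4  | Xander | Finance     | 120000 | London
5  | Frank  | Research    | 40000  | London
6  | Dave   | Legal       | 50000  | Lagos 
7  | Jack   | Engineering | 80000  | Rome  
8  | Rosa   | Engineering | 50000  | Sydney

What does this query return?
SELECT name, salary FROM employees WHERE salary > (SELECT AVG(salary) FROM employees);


Subquery: AVG(salary) = 77500.0
Filtering: salary > 77500.0
  Leo (100000) -> MATCH
  Alice (120000) -> MATCH
  Xander (120000) -> MATCH
  Jack (80000) -> MATCH


4 rows:
Leo, 100000
Alice, 120000
Xander, 120000
Jack, 80000


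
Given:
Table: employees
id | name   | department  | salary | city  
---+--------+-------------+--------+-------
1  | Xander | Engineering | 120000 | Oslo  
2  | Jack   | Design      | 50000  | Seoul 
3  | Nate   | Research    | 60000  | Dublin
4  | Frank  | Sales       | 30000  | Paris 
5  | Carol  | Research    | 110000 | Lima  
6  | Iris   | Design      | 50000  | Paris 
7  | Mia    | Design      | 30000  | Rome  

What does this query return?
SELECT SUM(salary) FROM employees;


SUM(salary) = 120000 + 50000 + 60000 + 30000 + 110000 + 50000 + 30000 = 450000

450000


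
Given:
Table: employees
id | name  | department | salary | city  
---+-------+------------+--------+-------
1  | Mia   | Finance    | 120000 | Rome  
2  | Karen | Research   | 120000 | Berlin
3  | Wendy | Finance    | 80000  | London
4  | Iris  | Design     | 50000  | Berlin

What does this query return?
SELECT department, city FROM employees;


Projecting columns: department, city

4 rows:
Finance, Rome
Research, Berlin
Finance, London
Design, Berlin


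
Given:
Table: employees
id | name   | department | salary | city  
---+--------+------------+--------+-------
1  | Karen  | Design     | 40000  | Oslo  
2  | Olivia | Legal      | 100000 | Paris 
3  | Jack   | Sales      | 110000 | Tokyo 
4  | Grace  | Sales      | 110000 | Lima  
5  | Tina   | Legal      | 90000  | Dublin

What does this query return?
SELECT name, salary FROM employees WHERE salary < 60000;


Filtering: salary < 60000
Matching: 1 rows

1 rows:
Karen, 40000


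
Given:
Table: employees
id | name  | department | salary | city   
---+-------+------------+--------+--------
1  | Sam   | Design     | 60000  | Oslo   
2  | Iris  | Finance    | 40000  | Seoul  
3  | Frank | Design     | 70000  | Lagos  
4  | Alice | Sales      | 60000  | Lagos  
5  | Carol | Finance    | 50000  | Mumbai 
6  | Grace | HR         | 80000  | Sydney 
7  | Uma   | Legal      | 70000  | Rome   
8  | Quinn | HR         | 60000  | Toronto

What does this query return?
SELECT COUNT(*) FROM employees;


COUNT(*) counts all rows

8


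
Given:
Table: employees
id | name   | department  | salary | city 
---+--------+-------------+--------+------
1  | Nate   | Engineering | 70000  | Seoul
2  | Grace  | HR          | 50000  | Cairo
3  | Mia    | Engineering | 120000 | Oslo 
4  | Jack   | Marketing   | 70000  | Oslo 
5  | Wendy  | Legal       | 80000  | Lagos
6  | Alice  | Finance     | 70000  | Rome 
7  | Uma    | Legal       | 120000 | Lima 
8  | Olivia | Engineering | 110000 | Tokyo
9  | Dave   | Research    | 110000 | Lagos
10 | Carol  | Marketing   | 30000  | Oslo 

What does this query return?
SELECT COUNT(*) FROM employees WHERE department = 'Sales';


Counting rows where department = 'Sales'


0


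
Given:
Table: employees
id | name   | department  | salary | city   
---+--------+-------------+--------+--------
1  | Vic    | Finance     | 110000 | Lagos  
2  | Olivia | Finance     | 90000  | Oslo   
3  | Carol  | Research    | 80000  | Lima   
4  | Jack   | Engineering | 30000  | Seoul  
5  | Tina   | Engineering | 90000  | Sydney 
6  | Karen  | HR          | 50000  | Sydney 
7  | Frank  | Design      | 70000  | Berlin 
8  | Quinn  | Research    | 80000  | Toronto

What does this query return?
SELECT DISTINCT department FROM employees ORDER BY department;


All 'department' values (row order): Finance, Finance, Research, Engineering, Engineering, HR, Design, Research
Removing duplicates leaves 5 unique value(s).

5 values:
Design
Engineering
Finance
HR
Research


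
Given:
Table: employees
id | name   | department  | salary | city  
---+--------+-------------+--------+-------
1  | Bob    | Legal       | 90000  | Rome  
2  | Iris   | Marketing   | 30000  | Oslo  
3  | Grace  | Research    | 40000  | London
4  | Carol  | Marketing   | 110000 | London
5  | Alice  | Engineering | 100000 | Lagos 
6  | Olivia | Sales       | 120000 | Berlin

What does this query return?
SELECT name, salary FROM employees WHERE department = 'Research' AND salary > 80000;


Filtering: department = 'Research' AND salary > 80000
Matching: 0 rows

Empty result set (0 rows)


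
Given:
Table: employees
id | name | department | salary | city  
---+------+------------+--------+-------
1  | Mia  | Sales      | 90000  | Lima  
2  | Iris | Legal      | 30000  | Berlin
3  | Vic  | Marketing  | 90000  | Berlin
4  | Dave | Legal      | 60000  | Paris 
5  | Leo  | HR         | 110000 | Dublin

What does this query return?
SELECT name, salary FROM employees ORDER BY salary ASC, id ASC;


Sorting by salary ASC, then id ASC for ties

5 rows:
Iris, 30000
Dave, 60000
Mia, 90000
Vic, 90000
Leo, 110000


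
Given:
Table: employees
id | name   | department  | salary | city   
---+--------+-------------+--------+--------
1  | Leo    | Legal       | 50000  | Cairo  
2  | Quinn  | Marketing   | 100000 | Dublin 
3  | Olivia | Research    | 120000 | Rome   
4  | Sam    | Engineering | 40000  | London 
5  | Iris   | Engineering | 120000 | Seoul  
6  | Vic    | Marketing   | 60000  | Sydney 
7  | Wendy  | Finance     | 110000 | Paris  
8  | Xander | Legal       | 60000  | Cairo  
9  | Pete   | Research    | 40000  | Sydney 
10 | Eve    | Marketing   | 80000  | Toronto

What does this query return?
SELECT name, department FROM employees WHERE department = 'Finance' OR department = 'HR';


Filtering: department = 'Finance' OR 'HR'
Matching: 1 rows

1 rows:
Wendy, Finance


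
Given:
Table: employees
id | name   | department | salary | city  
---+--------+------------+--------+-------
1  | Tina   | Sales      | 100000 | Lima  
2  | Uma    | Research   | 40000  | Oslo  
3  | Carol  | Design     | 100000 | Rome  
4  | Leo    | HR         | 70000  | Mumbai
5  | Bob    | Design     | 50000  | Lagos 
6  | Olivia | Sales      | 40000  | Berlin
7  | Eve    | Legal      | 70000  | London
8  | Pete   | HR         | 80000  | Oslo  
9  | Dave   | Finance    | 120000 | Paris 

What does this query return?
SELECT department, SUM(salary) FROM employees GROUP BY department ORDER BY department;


Summing salary within each department:
  Design: 100000 + 50000 = 150000
  Finance: 120000 = 120000
  HR: 70000 + 80000 = 150000
  Legal: 70000 = 70000
  Research: 40000 = 40000
  Sales: 100000 + 40000 = 140000


6 groups:
Design, 150000
Finance, 120000
HR, 150000
Legal, 70000
Research, 40000
Sales, 140000


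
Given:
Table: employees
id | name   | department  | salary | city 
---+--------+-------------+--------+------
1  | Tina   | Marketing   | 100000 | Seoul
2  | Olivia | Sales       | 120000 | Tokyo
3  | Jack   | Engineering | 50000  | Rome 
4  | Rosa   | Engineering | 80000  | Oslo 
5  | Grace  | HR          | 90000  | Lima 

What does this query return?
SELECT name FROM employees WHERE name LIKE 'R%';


LIKE 'R%' matches names starting with 'R'
Matching: 1

1 rows:
Rosa


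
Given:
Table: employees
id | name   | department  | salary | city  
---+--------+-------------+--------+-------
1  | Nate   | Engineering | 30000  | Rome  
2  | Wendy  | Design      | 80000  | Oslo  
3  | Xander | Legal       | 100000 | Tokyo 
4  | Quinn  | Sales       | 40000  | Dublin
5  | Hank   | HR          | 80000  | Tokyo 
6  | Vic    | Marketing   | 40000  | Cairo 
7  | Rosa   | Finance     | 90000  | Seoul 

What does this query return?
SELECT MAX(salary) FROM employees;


Salaries: 30000, 80000, 100000, 40000, 80000, 40000, 90000
MAX = 100000

100000


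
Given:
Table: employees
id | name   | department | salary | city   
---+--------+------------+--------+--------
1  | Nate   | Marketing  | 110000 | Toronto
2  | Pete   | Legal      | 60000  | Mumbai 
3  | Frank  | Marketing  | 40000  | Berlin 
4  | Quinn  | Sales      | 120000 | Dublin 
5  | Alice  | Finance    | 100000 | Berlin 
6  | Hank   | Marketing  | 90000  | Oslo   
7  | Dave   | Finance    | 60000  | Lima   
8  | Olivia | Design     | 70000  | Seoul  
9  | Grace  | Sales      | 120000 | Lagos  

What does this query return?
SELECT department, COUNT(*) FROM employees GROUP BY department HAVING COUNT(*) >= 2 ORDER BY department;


Groups with count >= 2:
  Finance: 2 -> PASS
  Marketing: 3 -> PASS
  Sales: 2 -> PASS
  Design: 1 -> filtered out
  Legal: 1 -> filtered out


3 groups:
Finance, 2
Marketing, 3
Sales, 2


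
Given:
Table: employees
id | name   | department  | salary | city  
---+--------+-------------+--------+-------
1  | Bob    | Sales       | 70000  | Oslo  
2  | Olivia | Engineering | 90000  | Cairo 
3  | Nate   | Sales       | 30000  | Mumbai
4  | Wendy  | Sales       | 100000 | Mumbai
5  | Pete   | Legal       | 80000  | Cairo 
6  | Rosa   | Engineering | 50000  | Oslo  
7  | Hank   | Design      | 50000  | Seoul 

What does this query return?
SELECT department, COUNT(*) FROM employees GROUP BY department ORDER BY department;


Assigning each row to its department group:
  Bob -> Sales
  Olivia -> Engineering
  Nate -> Sales
  Wendy -> Sales
  Pete -> Legal
  Rosa -> Engineering
  Hank -> Design


4 groups:
Design, 1
Engineering, 2
Legal, 1
Sales, 3


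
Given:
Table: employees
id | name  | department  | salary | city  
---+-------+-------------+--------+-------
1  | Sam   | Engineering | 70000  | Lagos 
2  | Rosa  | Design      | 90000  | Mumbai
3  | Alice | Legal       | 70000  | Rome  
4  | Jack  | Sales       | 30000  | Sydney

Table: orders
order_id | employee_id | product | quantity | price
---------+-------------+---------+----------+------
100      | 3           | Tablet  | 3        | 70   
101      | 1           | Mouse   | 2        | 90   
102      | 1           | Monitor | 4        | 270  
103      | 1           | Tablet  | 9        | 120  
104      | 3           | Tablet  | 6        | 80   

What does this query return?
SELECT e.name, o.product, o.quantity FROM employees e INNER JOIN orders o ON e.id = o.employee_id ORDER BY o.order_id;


Joining employees.id = orders.employee_id:
  employee Alice (id=3) -> order Tablet
  employee Sam (id=1) -> order Mouse
  employee Sam (id=1) -> order Monitor
  employee Sam (id=1) -> order Tablet
  employee Alice (id=3) -> order Tablet


5 rows:
Alice, Tablet, 3
Sam, Mouse, 2
Sam, Monitor, 4
Sam, Tablet, 9
Alice, Tablet, 6


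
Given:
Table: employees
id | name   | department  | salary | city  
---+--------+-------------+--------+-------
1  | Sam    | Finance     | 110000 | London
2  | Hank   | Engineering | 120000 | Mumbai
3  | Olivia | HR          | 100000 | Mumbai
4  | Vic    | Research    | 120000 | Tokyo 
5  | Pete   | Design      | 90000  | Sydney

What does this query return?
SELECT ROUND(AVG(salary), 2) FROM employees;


SUM(salary) = 540000
COUNT = 5
ROUND(AVG, 2) = ROUND(540000 / 5, 2) = 108000.0

108000.0


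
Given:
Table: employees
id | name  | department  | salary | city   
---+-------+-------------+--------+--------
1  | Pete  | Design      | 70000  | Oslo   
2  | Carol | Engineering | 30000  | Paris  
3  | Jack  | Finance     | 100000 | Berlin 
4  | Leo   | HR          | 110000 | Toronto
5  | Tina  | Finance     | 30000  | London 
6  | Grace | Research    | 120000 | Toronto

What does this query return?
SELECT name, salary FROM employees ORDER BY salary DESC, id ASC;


Sorting by salary DESC, then id ASC for ties

6 rows:
Grace, 120000
Leo, 110000
Jack, 100000
Pete, 70000
Carol, 30000
Tina, 30000


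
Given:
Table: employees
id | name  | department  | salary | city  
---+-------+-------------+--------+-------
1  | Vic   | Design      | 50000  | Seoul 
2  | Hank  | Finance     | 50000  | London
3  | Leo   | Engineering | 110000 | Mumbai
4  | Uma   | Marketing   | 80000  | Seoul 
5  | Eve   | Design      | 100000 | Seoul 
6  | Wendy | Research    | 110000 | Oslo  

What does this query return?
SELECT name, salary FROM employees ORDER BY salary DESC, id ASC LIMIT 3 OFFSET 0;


Sort by salary DESC (id ASC tiebreak), then skip 0 and take 3
Rows 1 through 3

3 rows:
Leo, 110000
Wendy, 110000
Eve, 100000


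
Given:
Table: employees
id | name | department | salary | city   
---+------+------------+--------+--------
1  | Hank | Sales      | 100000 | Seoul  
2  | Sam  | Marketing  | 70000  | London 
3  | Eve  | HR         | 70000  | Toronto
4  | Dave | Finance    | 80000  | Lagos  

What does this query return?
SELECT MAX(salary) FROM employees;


Salaries: 100000, 70000, 70000, 80000
MAX = 100000

100000


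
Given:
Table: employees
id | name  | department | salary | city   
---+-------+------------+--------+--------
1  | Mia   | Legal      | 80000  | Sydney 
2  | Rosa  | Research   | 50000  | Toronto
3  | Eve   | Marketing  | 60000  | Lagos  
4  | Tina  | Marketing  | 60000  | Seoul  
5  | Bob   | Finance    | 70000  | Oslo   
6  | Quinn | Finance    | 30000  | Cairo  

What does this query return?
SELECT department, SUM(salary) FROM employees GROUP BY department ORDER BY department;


Summing salary within each department:
  Finance: 70000 + 30000 = 100000
  Legal: 80000 = 80000
  Marketing: 60000 + 60000 = 120000
  Research: 50000 = 50000


4 groups:
Finance, 100000
Legal, 80000
Marketing, 120000
Research, 50000


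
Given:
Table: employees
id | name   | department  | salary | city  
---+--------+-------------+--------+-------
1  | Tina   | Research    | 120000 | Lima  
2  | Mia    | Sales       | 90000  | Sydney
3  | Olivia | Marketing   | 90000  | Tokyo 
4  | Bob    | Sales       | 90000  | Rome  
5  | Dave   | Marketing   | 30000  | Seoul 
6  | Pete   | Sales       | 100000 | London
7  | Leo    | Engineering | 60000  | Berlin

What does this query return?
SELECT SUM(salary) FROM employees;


SUM(salary) = 120000 + 90000 + 90000 + 90000 + 30000 + 100000 + 60000 = 580000

580000


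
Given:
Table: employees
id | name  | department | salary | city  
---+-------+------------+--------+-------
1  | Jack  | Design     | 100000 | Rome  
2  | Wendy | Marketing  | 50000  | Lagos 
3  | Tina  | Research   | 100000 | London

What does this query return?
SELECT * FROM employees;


SELECT * returns all 3 rows with all columns

3 rows:
1, Jack, Design, 100000, Rome
2, Wendy, Marketing, 50000, Lagos
3, Tina, Research, 100000, London


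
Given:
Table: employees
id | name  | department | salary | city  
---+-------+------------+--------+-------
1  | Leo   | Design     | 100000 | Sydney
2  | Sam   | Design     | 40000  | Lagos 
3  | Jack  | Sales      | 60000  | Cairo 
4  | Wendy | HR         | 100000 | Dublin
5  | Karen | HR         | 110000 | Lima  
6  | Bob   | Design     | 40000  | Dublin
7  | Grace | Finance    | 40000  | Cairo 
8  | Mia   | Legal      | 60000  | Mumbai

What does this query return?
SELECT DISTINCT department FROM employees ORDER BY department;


All 'department' values (row order): Design, Design, Sales, HR, HR, Design, Finance, Legal
Removing duplicates leaves 5 unique value(s).

5 values:
Design
Finance
HR
Legal
Sales


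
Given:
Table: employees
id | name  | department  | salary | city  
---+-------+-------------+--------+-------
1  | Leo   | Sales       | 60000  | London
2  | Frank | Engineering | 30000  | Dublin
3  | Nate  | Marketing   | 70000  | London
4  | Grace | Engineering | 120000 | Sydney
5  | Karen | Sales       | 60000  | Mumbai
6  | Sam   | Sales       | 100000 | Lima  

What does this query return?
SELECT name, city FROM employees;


Projecting columns: name, city

6 rows:
Leo, London
Frank, Dublin
Nate, London
Grace, Sydney
Karen, Mumbai
Sam, Lima


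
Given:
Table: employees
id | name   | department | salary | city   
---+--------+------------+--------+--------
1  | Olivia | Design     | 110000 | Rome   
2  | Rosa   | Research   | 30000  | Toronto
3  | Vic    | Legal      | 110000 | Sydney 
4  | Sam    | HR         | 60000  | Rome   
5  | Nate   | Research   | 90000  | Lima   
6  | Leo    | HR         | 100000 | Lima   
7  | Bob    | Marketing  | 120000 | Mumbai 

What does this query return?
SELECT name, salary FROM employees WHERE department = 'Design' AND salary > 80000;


Filtering: department = 'Design' AND salary > 80000
Matching: 1 rows

1 rows:
Olivia, 110000


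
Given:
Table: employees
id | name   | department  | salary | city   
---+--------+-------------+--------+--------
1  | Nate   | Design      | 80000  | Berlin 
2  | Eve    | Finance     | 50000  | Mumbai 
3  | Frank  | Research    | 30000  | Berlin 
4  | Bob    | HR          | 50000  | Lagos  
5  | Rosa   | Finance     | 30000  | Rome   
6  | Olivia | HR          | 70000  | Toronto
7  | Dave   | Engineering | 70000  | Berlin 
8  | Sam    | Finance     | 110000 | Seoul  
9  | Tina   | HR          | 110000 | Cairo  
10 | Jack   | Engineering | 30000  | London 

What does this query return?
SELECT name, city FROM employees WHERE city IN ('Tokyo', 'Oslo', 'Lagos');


Filtering: city IN ('Tokyo', 'Oslo', 'Lagos')
Matching: 1 rows

1 rows:
Bob, Lagos


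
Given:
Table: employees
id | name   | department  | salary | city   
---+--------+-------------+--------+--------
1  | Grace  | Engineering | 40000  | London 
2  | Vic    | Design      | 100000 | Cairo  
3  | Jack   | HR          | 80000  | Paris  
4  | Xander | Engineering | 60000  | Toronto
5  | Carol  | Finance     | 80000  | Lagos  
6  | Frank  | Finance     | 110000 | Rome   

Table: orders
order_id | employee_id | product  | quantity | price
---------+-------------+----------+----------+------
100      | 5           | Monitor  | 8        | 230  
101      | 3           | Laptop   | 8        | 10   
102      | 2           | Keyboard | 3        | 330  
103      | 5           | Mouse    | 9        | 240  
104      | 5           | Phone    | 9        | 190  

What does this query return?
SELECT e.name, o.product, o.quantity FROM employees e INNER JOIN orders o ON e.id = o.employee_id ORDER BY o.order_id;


Joining employees.id = orders.employee_id:
  employee Carol (id=5) -> order Monitor
  employee Jack (id=3) -> order Laptop
  employee Vic (id=2) -> order Keyboard
  employee Carol (id=5) -> order Mouse
  employee Carol (id=5) -> order Phone


5 rows:
Carol, Monitor, 8
Jack, Laptop, 8
Vic, Keyboard, 3
Carol, Mouse, 9
Carol, Phone, 9


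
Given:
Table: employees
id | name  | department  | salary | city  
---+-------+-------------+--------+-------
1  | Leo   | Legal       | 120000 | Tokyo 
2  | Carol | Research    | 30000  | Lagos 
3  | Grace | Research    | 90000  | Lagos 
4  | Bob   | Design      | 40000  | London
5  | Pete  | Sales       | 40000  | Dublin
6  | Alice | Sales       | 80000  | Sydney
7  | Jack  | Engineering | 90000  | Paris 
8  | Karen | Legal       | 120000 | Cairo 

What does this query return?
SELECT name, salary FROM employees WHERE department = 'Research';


Filtering: department = 'Research'
Matching rows: 2

2 rows:
Carol, 30000
Grace, 90000


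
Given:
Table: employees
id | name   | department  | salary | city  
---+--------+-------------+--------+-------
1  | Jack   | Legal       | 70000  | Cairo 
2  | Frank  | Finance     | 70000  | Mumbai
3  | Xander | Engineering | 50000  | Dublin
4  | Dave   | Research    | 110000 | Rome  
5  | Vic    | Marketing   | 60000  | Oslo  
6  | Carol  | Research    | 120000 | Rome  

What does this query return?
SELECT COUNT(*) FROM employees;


COUNT(*) counts all rows

6


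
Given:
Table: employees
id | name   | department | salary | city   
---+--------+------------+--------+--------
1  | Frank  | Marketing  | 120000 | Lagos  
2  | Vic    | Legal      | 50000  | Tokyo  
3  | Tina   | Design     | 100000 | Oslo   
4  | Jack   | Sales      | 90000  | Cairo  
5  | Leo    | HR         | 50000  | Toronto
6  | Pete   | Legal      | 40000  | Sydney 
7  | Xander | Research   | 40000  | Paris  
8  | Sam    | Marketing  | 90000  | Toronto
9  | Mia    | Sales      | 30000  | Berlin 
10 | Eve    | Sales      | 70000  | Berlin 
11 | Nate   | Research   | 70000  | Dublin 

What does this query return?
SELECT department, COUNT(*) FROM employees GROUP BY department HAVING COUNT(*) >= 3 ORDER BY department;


Groups with count >= 3:
  Sales: 3 -> PASS
  Design: 1 -> filtered out
  HR: 1 -> filtered out
  Legal: 2 -> filtered out
  Marketing: 2 -> filtered out
  Research: 2 -> filtered out


1 groups:
Sales, 3


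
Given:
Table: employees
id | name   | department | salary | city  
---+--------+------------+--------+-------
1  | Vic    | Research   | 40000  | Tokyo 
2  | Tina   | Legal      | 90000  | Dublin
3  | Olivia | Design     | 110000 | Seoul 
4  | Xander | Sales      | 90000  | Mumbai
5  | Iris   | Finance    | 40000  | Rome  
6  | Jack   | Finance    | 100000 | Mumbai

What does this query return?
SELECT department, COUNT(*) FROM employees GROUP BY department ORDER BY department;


Assigning each row to its department group:
  Vic -> Research
  Tina -> Legal
  Olivia -> Design
  Xander -> Sales
  Iris -> Finance
  Jack -> Finance


5 groups:
Design, 1
Finance, 2
Legal, 1
Research, 1
Sales, 1


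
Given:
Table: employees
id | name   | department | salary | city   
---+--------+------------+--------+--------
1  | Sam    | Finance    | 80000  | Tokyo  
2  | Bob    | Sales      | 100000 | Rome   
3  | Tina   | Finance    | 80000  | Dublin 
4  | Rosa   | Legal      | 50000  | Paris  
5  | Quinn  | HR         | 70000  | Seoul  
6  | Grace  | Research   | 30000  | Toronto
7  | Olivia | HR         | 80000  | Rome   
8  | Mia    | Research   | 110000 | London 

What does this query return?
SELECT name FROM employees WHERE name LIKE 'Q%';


LIKE 'Q%' matches names starting with 'Q'
Matching: 1

1 rows:
Quinn


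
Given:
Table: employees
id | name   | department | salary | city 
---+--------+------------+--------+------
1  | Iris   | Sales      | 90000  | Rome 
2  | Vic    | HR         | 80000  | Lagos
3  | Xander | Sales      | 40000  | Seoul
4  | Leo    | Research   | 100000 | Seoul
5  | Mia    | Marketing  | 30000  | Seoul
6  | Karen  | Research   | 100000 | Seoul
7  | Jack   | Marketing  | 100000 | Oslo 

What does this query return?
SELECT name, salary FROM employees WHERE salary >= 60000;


Filtering: salary >= 60000
Matching: 5 rows

5 rows:
Iris, 90000
Vic, 80000
Leo, 100000
Karen, 100000
Jack, 100000


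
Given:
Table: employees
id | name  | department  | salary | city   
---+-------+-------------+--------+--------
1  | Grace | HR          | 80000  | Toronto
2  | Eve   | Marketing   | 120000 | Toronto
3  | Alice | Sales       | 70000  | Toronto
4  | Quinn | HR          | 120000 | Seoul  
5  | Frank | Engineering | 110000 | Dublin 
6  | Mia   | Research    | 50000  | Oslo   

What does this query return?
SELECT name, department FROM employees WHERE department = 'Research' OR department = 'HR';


Filtering: department = 'Research' OR 'HR'
Matching: 3 rows

3 rows:
Grace, HR
Quinn, HR
Mia, Research


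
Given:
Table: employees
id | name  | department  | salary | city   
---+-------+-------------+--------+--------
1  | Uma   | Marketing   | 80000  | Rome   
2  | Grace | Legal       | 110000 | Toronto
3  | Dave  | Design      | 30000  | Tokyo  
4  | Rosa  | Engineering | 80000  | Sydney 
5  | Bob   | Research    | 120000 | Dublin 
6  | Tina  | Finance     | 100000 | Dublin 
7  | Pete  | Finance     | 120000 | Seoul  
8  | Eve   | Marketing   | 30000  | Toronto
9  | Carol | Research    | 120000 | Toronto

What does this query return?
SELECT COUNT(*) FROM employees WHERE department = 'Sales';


Counting rows where department = 'Sales'


0


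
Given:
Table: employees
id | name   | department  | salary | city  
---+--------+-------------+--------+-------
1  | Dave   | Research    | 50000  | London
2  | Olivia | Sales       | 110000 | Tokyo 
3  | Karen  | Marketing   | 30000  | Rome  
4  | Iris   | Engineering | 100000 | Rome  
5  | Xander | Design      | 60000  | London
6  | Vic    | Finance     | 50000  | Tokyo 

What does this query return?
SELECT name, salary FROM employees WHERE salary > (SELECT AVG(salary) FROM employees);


Subquery: AVG(salary) = 66666.67
Filtering: salary > 66666.67
  Olivia (110000) -> MATCH
  Iris (100000) -> MATCH


2 rows:
Olivia, 110000
Iris, 100000


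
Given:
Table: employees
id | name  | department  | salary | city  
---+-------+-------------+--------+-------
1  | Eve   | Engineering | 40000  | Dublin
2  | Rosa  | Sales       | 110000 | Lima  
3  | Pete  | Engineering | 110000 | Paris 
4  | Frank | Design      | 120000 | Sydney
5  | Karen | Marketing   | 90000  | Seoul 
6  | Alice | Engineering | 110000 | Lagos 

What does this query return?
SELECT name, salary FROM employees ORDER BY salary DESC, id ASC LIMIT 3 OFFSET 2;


Sort by salary DESC (id ASC tiebreak), then skip 2 and take 3
Rows 3 through 5

3 rows:
Pete, 110000
Alice, 110000
Karen, 90000


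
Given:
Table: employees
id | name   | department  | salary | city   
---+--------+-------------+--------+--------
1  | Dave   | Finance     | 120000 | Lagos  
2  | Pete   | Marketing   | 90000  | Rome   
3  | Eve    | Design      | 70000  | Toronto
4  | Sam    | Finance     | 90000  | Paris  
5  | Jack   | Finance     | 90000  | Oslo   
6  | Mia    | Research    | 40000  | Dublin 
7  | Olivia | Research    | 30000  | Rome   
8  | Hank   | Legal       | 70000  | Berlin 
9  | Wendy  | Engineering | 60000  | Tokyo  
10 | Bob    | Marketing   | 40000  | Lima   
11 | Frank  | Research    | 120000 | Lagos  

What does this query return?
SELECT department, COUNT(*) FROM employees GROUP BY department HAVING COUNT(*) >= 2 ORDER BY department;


Groups with count >= 2:
  Finance: 3 -> PASS
  Marketing: 2 -> PASS
  Research: 3 -> PASS
  Design: 1 -> filtered out
  Engineering: 1 -> filtered out
  Legal: 1 -> filtered out


3 groups:
Finance, 3
Marketing, 2
Research, 3


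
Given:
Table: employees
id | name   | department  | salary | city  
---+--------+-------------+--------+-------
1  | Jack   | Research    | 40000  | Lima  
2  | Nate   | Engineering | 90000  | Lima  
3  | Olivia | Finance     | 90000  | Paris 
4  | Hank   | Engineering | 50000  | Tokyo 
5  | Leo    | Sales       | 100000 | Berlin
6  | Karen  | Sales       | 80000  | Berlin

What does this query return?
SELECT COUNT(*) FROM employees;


COUNT(*) counts all rows

6


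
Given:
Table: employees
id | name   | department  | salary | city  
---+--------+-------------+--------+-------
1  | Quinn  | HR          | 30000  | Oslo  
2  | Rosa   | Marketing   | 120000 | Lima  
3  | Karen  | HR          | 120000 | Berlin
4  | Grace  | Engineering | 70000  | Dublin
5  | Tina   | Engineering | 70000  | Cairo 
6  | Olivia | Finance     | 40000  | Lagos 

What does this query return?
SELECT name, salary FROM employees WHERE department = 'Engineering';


Filtering: department = 'Engineering'
Matching rows: 2

2 rows:
Grace, 70000
Tina, 70000


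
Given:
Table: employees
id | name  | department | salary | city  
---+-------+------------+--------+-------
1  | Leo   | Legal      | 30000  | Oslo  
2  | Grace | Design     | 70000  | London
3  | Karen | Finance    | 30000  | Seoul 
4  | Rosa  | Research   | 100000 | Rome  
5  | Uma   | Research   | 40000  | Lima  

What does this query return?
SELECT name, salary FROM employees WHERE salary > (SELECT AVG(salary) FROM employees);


Subquery: AVG(salary) = 54000.0
Filtering: salary > 54000.0
  Grace (70000) -> MATCH
  Rosa (100000) -> MATCH


2 rows:
Grace, 70000
Rosa, 100000


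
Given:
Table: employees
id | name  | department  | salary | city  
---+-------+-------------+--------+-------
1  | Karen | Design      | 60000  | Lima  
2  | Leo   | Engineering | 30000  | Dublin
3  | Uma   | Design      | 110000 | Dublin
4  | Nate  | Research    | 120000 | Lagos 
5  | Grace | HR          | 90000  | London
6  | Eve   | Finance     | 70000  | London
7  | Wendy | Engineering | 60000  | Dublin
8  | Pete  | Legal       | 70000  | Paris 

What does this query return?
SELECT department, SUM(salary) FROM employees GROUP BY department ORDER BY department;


Summing salary within each department:
  Design: 60000 + 110000 = 170000
  Engineering: 30000 + 60000 = 90000
  Finance: 70000 = 70000
  HR: 90000 = 90000
  Legal: 70000 = 70000
  Research: 120000 = 120000


6 groups:
Design, 170000
Engineering, 90000
Finance, 70000
HR, 90000
Legal, 70000
Research, 120000
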